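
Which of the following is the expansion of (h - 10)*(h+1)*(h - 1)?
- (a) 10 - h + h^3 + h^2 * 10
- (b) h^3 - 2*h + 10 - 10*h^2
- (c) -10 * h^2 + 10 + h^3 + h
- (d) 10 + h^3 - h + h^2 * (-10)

Expanding (h - 10)*(h+1)*(h - 1):
= 10 + h^3 - h + h^2 * (-10)
d) 10 + h^3 - h + h^2 * (-10)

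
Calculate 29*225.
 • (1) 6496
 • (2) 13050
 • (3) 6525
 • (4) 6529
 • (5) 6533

29 * 225 = 6525
3) 6525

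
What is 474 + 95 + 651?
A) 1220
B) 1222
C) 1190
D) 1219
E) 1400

First: 474 + 95 = 569
Then: 569 + 651 = 1220
A) 1220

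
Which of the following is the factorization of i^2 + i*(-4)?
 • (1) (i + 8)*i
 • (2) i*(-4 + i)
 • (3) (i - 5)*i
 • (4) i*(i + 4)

We need to factor i^2 + i*(-4).
The factored form is i*(-4 + i).
2) i*(-4 + i)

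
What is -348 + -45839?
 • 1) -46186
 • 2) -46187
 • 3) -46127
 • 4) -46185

-348 + -45839 = -46187
2) -46187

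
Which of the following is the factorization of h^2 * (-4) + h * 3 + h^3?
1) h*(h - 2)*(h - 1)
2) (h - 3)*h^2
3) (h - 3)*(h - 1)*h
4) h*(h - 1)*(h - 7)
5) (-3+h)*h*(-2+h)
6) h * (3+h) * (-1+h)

We need to factor h^2 * (-4) + h * 3 + h^3.
The factored form is (h - 3)*(h - 1)*h.
3) (h - 3)*(h - 1)*h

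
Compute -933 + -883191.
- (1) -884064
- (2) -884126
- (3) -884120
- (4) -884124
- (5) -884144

-933 + -883191 = -884124
4) -884124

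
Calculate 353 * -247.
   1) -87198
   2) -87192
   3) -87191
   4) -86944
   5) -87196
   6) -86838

353 * -247 = -87191
3) -87191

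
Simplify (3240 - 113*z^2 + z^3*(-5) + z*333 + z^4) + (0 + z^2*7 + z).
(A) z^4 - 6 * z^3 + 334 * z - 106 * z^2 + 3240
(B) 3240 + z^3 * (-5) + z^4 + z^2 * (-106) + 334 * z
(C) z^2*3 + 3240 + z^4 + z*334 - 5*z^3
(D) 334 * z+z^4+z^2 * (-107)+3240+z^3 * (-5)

Adding the polynomials and combining like terms:
(3240 - 113*z^2 + z^3*(-5) + z*333 + z^4) + (0 + z^2*7 + z)
= 3240 + z^3 * (-5) + z^4 + z^2 * (-106) + 334 * z
B) 3240 + z^3 * (-5) + z^4 + z^2 * (-106) + 334 * z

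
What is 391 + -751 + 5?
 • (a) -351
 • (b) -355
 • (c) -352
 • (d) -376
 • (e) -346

First: 391 + -751 = -360
Then: -360 + 5 = -355
b) -355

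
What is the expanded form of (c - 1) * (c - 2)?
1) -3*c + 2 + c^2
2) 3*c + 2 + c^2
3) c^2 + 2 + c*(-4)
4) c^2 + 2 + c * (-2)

Expanding (c - 1) * (c - 2):
= -3*c + 2 + c^2
1) -3*c + 2 + c^2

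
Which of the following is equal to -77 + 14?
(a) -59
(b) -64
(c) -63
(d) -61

-77 + 14 = -63
c) -63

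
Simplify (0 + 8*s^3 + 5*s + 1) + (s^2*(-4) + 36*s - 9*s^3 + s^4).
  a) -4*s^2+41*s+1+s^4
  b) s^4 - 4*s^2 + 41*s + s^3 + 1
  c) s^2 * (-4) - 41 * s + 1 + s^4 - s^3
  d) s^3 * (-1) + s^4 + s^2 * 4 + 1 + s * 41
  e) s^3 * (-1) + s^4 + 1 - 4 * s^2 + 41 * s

Adding the polynomials and combining like terms:
(0 + 8*s^3 + 5*s + 1) + (s^2*(-4) + 36*s - 9*s^3 + s^4)
= s^3 * (-1) + s^4 + 1 - 4 * s^2 + 41 * s
e) s^3 * (-1) + s^4 + 1 - 4 * s^2 + 41 * s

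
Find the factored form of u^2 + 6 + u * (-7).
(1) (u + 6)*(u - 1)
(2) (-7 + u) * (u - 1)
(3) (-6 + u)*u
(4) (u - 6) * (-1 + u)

We need to factor u^2 + 6 + u * (-7).
The factored form is (u - 6) * (-1 + u).
4) (u - 6) * (-1 + u)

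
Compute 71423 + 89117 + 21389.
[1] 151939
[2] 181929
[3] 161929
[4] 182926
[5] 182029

First: 71423 + 89117 = 160540
Then: 160540 + 21389 = 181929
2) 181929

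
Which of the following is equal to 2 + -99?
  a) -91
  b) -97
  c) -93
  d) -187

2 + -99 = -97
b) -97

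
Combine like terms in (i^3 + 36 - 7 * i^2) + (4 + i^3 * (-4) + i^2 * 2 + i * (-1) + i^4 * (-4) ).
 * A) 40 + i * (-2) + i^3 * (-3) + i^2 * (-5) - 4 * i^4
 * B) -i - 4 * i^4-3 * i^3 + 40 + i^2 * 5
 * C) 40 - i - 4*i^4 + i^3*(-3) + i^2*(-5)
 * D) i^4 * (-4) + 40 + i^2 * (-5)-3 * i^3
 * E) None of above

Adding the polynomials and combining like terms:
(i^3 + 36 - 7*i^2) + (4 + i^3*(-4) + i^2*2 + i*(-1) + i^4*(-4))
= 40 - i - 4*i^4 + i^3*(-3) + i^2*(-5)
C) 40 - i - 4*i^4 + i^3*(-3) + i^2*(-5)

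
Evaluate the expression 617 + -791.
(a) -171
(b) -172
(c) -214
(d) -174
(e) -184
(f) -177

617 + -791 = -174
d) -174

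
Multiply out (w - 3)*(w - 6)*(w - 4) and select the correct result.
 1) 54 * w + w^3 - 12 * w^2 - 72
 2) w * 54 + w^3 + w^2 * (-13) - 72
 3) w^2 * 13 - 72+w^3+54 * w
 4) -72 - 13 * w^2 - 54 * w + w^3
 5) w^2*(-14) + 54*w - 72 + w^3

Expanding (w - 3)*(w - 6)*(w - 4):
= w * 54 + w^3 + w^2 * (-13) - 72
2) w * 54 + w^3 + w^2 * (-13) - 72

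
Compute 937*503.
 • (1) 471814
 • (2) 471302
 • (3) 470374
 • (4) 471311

937 * 503 = 471311
4) 471311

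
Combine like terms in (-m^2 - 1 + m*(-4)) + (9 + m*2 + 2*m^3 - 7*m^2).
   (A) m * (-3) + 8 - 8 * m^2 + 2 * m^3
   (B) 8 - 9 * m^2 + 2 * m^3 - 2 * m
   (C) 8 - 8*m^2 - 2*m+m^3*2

Adding the polynomials and combining like terms:
(-m^2 - 1 + m*(-4)) + (9 + m*2 + 2*m^3 - 7*m^2)
= 8 - 8*m^2 - 2*m+m^3*2
C) 8 - 8*m^2 - 2*m+m^3*2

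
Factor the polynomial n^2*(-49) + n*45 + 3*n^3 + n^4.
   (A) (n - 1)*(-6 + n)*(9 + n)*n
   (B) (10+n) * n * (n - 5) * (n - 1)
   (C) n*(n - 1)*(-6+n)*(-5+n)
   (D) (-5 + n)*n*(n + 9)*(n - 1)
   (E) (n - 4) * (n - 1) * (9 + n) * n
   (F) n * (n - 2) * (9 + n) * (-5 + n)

We need to factor n^2*(-49) + n*45 + 3*n^3 + n^4.
The factored form is (-5 + n)*n*(n + 9)*(n - 1).
D) (-5 + n)*n*(n + 9)*(n - 1)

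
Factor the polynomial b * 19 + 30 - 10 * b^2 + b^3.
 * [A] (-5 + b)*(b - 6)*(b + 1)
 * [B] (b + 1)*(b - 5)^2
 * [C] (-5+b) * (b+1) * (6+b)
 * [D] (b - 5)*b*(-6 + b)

We need to factor b * 19 + 30 - 10 * b^2 + b^3.
The factored form is (-5 + b)*(b - 6)*(b + 1).
A) (-5 + b)*(b - 6)*(b + 1)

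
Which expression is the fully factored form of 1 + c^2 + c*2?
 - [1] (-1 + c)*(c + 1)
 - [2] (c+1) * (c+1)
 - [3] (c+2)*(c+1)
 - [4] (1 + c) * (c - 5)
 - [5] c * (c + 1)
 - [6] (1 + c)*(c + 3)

We need to factor 1 + c^2 + c*2.
The factored form is (c+1) * (c+1).
2) (c+1) * (c+1)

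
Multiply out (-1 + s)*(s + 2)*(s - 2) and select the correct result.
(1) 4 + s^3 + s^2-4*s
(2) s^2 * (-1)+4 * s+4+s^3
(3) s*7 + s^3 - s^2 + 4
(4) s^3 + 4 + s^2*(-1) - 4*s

Expanding (-1 + s)*(s + 2)*(s - 2):
= s^3 + 4 + s^2*(-1) - 4*s
4) s^3 + 4 + s^2*(-1) - 4*s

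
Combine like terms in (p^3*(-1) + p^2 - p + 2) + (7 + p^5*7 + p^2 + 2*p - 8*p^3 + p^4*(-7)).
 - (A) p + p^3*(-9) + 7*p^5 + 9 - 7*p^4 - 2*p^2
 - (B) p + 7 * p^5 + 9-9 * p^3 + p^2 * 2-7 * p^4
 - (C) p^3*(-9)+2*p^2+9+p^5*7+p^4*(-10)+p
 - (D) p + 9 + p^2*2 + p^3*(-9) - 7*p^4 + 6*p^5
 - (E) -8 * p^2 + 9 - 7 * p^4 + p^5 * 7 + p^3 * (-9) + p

Adding the polynomials and combining like terms:
(p^3*(-1) + p^2 - p + 2) + (7 + p^5*7 + p^2 + 2*p - 8*p^3 + p^4*(-7))
= p + 7 * p^5 + 9-9 * p^3 + p^2 * 2-7 * p^4
B) p + 7 * p^5 + 9-9 * p^3 + p^2 * 2-7 * p^4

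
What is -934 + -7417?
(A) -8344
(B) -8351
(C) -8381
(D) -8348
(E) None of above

-934 + -7417 = -8351
B) -8351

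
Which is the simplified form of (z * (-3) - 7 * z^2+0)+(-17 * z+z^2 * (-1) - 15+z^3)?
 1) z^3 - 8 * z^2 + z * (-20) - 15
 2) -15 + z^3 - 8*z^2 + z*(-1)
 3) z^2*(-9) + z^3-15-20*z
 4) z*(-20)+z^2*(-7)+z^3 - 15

Adding the polynomials and combining like terms:
(z*(-3) - 7*z^2 + 0) + (-17*z + z^2*(-1) - 15 + z^3)
= z^3 - 8 * z^2 + z * (-20) - 15
1) z^3 - 8 * z^2 + z * (-20) - 15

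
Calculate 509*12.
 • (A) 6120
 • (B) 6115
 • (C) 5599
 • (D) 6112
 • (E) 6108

509 * 12 = 6108
E) 6108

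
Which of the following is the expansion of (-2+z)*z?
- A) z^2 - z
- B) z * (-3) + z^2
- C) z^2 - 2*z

Expanding (-2+z)*z:
= z^2 - 2*z
C) z^2 - 2*z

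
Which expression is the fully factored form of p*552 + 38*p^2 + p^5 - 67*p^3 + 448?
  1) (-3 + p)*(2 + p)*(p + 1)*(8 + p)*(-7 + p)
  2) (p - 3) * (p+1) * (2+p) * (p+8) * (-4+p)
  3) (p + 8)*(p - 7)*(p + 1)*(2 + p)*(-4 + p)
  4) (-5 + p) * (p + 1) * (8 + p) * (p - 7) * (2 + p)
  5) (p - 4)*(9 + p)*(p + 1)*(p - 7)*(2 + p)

We need to factor p*552 + 38*p^2 + p^5 - 67*p^3 + 448.
The factored form is (p + 8)*(p - 7)*(p + 1)*(2 + p)*(-4 + p).
3) (p + 8)*(p - 7)*(p + 1)*(2 + p)*(-4 + p)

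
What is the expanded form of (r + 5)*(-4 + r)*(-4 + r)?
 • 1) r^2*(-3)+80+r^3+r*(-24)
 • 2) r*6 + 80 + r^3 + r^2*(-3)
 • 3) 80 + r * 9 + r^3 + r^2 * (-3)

Expanding (r + 5)*(-4 + r)*(-4 + r):
= r^2*(-3)+80+r^3+r*(-24)
1) r^2*(-3)+80+r^3+r*(-24)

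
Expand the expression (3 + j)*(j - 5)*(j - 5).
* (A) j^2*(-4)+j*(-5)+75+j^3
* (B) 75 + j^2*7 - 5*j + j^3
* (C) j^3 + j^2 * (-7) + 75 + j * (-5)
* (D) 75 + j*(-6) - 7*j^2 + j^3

Expanding (3 + j)*(j - 5)*(j - 5):
= j^3 + j^2 * (-7) + 75 + j * (-5)
C) j^3 + j^2 * (-7) + 75 + j * (-5)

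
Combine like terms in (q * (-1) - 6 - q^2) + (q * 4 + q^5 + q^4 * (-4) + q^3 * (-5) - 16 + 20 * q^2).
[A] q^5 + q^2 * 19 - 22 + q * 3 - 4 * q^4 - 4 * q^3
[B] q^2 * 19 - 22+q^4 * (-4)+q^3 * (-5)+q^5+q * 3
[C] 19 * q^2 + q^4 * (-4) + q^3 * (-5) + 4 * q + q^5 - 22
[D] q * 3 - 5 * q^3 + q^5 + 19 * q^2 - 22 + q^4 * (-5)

Adding the polynomials and combining like terms:
(q*(-1) - 6 - q^2) + (q*4 + q^5 + q^4*(-4) + q^3*(-5) - 16 + 20*q^2)
= q^2 * 19 - 22+q^4 * (-4)+q^3 * (-5)+q^5+q * 3
B) q^2 * 19 - 22+q^4 * (-4)+q^3 * (-5)+q^5+q * 3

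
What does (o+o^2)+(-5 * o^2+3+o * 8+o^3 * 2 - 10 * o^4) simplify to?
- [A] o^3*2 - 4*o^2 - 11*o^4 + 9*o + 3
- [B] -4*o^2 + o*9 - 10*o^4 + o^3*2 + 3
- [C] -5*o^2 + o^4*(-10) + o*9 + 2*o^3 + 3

Adding the polynomials and combining like terms:
(o + o^2) + (-5*o^2 + 3 + o*8 + o^3*2 - 10*o^4)
= -4*o^2 + o*9 - 10*o^4 + o^3*2 + 3
B) -4*o^2 + o*9 - 10*o^4 + o^3*2 + 3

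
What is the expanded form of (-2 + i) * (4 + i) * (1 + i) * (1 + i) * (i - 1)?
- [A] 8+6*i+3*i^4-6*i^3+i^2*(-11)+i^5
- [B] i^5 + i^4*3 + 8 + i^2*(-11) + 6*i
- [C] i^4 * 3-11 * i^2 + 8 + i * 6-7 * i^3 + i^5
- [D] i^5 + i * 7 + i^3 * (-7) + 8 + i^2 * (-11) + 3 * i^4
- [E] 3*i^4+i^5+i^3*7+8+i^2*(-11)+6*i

Expanding (-2 + i) * (4 + i) * (1 + i) * (1 + i) * (i - 1):
= i^4 * 3-11 * i^2 + 8 + i * 6-7 * i^3 + i^5
C) i^4 * 3-11 * i^2 + 8 + i * 6-7 * i^3 + i^5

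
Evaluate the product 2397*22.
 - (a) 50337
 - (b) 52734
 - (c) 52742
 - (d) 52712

2397 * 22 = 52734
b) 52734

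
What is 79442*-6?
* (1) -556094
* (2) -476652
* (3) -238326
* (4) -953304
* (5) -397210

79442 * -6 = -476652
2) -476652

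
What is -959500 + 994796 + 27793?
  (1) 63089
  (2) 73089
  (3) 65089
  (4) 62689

First: -959500 + 994796 = 35296
Then: 35296 + 27793 = 63089
1) 63089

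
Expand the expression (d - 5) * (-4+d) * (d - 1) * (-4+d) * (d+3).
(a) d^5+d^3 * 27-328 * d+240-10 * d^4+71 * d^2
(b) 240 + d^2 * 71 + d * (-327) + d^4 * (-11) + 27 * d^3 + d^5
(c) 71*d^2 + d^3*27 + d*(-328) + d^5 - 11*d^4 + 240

Expanding (d - 5) * (-4+d) * (d - 1) * (-4+d) * (d+3):
= 71*d^2 + d^3*27 + d*(-328) + d^5 - 11*d^4 + 240
c) 71*d^2 + d^3*27 + d*(-328) + d^5 - 11*d^4 + 240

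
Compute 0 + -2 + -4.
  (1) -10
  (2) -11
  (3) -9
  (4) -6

First: 0 + -2 = -2
Then: -2 + -4 = -6
4) -6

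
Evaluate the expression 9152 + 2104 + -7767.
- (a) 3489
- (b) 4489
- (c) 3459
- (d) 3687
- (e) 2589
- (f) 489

First: 9152 + 2104 = 11256
Then: 11256 + -7767 = 3489
a) 3489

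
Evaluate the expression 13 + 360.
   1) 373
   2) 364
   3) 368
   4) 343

13 + 360 = 373
1) 373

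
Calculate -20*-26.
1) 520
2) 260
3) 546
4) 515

-20 * -26 = 520
1) 520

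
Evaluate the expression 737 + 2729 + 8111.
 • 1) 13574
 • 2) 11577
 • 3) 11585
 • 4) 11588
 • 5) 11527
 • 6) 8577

First: 737 + 2729 = 3466
Then: 3466 + 8111 = 11577
2) 11577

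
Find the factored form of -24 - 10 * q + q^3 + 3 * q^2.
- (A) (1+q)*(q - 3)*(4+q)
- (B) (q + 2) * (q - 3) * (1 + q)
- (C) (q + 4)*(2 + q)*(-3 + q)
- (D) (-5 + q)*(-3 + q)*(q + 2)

We need to factor -24 - 10 * q + q^3 + 3 * q^2.
The factored form is (q + 4)*(2 + q)*(-3 + q).
C) (q + 4)*(2 + q)*(-3 + q)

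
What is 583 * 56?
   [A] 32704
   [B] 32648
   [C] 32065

583 * 56 = 32648
B) 32648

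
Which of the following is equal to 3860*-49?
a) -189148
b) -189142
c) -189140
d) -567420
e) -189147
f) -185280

3860 * -49 = -189140
c) -189140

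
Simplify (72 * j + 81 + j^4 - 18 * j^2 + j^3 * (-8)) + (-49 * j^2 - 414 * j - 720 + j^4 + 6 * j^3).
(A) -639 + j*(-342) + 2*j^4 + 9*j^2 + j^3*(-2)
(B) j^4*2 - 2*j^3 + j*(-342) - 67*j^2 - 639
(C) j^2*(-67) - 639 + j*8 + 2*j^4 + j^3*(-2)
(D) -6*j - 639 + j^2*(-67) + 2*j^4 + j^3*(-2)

Adding the polynomials and combining like terms:
(72*j + 81 + j^4 - 18*j^2 + j^3*(-8)) + (-49*j^2 - 414*j - 720 + j^4 + 6*j^3)
= j^4*2 - 2*j^3 + j*(-342) - 67*j^2 - 639
B) j^4*2 - 2*j^3 + j*(-342) - 67*j^2 - 639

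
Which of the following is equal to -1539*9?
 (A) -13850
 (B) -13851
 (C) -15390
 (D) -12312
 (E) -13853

-1539 * 9 = -13851
B) -13851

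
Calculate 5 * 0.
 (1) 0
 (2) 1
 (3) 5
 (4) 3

5 * 0 = 0
1) 0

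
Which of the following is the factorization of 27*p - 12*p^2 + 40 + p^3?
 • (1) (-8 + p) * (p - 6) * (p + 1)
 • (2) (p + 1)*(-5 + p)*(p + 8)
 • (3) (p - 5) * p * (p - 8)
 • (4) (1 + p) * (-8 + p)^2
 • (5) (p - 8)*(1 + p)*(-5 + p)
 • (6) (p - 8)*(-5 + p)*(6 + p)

We need to factor 27*p - 12*p^2 + 40 + p^3.
The factored form is (p - 8)*(1 + p)*(-5 + p).
5) (p - 8)*(1 + p)*(-5 + p)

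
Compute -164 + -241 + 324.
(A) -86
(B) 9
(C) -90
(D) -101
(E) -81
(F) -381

First: -164 + -241 = -405
Then: -405 + 324 = -81
E) -81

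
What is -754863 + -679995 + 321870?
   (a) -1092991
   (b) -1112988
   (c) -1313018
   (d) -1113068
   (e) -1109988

First: -754863 + -679995 = -1434858
Then: -1434858 + 321870 = -1112988
b) -1112988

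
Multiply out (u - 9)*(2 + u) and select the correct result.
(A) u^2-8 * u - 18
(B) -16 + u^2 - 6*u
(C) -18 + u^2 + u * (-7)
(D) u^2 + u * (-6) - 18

Expanding (u - 9)*(2 + u):
= -18 + u^2 + u * (-7)
C) -18 + u^2 + u * (-7)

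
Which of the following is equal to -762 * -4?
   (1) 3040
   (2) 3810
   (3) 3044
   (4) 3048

-762 * -4 = 3048
4) 3048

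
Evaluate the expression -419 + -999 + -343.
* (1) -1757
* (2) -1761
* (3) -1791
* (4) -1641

First: -419 + -999 = -1418
Then: -1418 + -343 = -1761
2) -1761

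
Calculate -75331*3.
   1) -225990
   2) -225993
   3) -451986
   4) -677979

-75331 * 3 = -225993
2) -225993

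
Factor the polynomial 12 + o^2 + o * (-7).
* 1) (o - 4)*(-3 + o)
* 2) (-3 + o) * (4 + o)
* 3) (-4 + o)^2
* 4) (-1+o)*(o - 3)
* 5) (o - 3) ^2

We need to factor 12 + o^2 + o * (-7).
The factored form is (o - 4)*(-3 + o).
1) (o - 4)*(-3 + o)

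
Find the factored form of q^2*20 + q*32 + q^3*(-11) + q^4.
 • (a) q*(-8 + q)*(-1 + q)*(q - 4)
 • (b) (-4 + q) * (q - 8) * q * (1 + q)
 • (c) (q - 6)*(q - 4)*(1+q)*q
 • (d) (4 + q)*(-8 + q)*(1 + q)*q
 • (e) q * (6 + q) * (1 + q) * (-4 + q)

We need to factor q^2*20 + q*32 + q^3*(-11) + q^4.
The factored form is (-4 + q) * (q - 8) * q * (1 + q).
b) (-4 + q) * (q - 8) * q * (1 + q)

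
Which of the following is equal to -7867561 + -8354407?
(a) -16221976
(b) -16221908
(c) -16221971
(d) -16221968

-7867561 + -8354407 = -16221968
d) -16221968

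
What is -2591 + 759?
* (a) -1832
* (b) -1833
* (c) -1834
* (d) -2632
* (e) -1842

-2591 + 759 = -1832
a) -1832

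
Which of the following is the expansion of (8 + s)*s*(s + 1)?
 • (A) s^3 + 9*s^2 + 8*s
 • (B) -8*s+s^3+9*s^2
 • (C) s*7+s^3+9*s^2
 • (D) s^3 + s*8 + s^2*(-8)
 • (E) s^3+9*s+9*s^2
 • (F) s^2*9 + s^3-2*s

Expanding (8 + s)*s*(s + 1):
= s^3 + 9*s^2 + 8*s
A) s^3 + 9*s^2 + 8*s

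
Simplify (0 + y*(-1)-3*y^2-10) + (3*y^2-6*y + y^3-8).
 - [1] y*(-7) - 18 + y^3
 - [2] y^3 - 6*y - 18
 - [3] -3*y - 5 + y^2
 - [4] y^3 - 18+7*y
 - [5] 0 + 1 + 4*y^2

Adding the polynomials and combining like terms:
(0 + y*(-1) - 3*y^2 - 10) + (3*y^2 - 6*y + y^3 - 8)
= y*(-7) - 18 + y^3
1) y*(-7) - 18 + y^3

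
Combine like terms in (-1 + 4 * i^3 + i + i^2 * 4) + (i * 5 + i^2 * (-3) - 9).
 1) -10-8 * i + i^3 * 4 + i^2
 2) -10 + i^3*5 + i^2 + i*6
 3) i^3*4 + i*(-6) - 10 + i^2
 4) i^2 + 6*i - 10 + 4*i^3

Adding the polynomials and combining like terms:
(-1 + 4*i^3 + i + i^2*4) + (i*5 + i^2*(-3) - 9)
= i^2 + 6*i - 10 + 4*i^3
4) i^2 + 6*i - 10 + 4*i^3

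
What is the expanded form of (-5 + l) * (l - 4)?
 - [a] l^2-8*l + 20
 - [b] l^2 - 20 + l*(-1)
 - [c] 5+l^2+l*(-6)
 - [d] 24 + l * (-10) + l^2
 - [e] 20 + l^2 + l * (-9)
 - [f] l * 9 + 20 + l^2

Expanding (-5 + l) * (l - 4):
= 20 + l^2 + l * (-9)
e) 20 + l^2 + l * (-9)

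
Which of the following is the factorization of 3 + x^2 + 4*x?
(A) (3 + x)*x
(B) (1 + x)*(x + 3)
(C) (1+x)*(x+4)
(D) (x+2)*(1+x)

We need to factor 3 + x^2 + 4*x.
The factored form is (1 + x)*(x + 3).
B) (1 + x)*(x + 3)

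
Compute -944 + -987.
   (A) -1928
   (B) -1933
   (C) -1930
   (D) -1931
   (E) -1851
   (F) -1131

-944 + -987 = -1931
D) -1931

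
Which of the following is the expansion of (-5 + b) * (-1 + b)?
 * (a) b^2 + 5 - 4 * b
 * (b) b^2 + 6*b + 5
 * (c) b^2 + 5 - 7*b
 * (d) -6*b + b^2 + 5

Expanding (-5 + b) * (-1 + b):
= -6*b + b^2 + 5
d) -6*b + b^2 + 5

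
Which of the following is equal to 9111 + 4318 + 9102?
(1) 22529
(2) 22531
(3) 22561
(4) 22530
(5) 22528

First: 9111 + 4318 = 13429
Then: 13429 + 9102 = 22531
2) 22531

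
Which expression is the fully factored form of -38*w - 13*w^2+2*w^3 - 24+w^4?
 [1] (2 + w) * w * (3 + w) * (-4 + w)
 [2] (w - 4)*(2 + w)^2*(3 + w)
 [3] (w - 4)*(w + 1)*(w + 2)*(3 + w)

We need to factor -38*w - 13*w^2+2*w^3 - 24+w^4.
The factored form is (w - 4)*(w + 1)*(w + 2)*(3 + w).
3) (w - 4)*(w + 1)*(w + 2)*(3 + w)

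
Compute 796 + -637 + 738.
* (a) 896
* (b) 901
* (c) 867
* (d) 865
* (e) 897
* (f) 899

First: 796 + -637 = 159
Then: 159 + 738 = 897
e) 897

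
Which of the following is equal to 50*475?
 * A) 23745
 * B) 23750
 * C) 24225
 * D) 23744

50 * 475 = 23750
B) 23750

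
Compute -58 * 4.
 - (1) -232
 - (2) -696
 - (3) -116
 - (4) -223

-58 * 4 = -232
1) -232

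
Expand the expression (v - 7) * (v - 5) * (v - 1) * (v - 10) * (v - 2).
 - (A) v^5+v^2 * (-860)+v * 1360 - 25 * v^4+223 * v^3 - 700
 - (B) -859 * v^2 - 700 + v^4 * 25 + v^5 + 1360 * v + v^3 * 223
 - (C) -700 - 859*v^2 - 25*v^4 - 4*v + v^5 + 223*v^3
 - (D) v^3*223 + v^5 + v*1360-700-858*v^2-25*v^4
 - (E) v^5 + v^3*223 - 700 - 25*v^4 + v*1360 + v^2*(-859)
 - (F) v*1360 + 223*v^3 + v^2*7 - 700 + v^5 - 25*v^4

Expanding (v - 7) * (v - 5) * (v - 1) * (v - 10) * (v - 2):
= v^5 + v^3*223 - 700 - 25*v^4 + v*1360 + v^2*(-859)
E) v^5 + v^3*223 - 700 - 25*v^4 + v*1360 + v^2*(-859)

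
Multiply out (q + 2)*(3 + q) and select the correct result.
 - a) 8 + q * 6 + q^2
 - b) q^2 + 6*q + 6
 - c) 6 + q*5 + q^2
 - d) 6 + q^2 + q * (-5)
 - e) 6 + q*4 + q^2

Expanding (q + 2)*(3 + q):
= 6 + q*5 + q^2
c) 6 + q*5 + q^2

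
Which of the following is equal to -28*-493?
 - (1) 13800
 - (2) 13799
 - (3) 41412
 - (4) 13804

-28 * -493 = 13804
4) 13804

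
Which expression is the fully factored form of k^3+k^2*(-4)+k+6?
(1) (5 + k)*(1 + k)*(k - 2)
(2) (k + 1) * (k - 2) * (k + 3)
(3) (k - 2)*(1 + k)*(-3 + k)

We need to factor k^3+k^2*(-4)+k+6.
The factored form is (k - 2)*(1 + k)*(-3 + k).
3) (k - 2)*(1 + k)*(-3 + k)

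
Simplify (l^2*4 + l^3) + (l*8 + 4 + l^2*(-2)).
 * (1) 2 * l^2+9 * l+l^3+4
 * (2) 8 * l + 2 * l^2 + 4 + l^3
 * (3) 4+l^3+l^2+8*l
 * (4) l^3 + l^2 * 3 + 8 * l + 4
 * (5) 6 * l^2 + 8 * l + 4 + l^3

Adding the polynomials and combining like terms:
(l^2*4 + l^3) + (l*8 + 4 + l^2*(-2))
= 8 * l + 2 * l^2 + 4 + l^3
2) 8 * l + 2 * l^2 + 4 + l^3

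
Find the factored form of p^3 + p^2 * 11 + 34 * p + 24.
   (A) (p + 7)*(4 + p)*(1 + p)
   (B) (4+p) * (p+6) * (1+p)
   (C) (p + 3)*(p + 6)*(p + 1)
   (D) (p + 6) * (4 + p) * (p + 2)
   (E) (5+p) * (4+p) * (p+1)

We need to factor p^3 + p^2 * 11 + 34 * p + 24.
The factored form is (4+p) * (p+6) * (1+p).
B) (4+p) * (p+6) * (1+p)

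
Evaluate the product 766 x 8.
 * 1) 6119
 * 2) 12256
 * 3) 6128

766 * 8 = 6128
3) 6128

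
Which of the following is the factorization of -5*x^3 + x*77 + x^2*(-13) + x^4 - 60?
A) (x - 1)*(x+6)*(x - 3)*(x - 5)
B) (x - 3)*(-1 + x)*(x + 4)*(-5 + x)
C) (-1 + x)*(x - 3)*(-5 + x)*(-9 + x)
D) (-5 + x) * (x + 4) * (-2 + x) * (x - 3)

We need to factor -5*x^3 + x*77 + x^2*(-13) + x^4 - 60.
The factored form is (x - 3)*(-1 + x)*(x + 4)*(-5 + x).
B) (x - 3)*(-1 + x)*(x + 4)*(-5 + x)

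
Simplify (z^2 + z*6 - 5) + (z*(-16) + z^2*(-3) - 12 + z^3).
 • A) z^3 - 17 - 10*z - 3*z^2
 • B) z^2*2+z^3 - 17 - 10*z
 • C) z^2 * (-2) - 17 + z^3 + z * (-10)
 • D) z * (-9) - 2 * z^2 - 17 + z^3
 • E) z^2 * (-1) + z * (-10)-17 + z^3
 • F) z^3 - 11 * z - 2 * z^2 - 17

Adding the polynomials and combining like terms:
(z^2 + z*6 - 5) + (z*(-16) + z^2*(-3) - 12 + z^3)
= z^2 * (-2) - 17 + z^3 + z * (-10)
C) z^2 * (-2) - 17 + z^3 + z * (-10)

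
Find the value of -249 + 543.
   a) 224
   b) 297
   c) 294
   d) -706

-249 + 543 = 294
c) 294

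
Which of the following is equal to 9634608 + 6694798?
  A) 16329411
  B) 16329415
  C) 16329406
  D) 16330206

9634608 + 6694798 = 16329406
C) 16329406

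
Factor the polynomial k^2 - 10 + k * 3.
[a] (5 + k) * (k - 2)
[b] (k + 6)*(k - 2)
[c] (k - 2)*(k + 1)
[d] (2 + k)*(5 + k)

We need to factor k^2 - 10 + k * 3.
The factored form is (5 + k) * (k - 2).
a) (5 + k) * (k - 2)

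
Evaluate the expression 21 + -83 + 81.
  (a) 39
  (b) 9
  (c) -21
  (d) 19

First: 21 + -83 = -62
Then: -62 + 81 = 19
d) 19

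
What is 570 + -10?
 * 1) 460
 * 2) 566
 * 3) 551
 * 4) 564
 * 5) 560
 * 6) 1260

570 + -10 = 560
5) 560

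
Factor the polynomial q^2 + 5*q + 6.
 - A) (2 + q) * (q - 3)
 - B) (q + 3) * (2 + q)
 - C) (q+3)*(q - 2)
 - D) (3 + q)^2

We need to factor q^2 + 5*q + 6.
The factored form is (q + 3) * (2 + q).
B) (q + 3) * (2 + q)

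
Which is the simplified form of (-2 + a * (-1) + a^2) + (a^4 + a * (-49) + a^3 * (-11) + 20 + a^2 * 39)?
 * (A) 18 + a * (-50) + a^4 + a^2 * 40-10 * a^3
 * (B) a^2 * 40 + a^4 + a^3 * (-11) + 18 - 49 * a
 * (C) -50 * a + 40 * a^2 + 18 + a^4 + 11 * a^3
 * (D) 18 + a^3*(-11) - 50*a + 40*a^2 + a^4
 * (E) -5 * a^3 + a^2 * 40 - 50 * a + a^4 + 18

Adding the polynomials and combining like terms:
(-2 + a*(-1) + a^2) + (a^4 + a*(-49) + a^3*(-11) + 20 + a^2*39)
= 18 + a^3*(-11) - 50*a + 40*a^2 + a^4
D) 18 + a^3*(-11) - 50*a + 40*a^2 + a^4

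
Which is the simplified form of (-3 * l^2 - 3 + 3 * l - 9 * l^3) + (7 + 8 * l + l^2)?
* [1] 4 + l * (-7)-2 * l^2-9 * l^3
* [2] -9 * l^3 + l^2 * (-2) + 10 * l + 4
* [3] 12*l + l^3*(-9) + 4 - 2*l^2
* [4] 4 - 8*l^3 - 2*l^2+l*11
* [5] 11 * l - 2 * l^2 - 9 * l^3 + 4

Adding the polynomials and combining like terms:
(-3*l^2 - 3 + 3*l - 9*l^3) + (7 + 8*l + l^2)
= 11 * l - 2 * l^2 - 9 * l^3 + 4
5) 11 * l - 2 * l^2 - 9 * l^3 + 4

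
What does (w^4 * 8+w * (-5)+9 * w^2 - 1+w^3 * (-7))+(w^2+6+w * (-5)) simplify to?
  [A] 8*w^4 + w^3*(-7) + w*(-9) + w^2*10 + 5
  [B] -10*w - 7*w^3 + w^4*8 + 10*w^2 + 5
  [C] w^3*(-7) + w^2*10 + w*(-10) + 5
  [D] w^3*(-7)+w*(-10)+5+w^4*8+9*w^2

Adding the polynomials and combining like terms:
(w^4*8 + w*(-5) + 9*w^2 - 1 + w^3*(-7)) + (w^2 + 6 + w*(-5))
= -10*w - 7*w^3 + w^4*8 + 10*w^2 + 5
B) -10*w - 7*w^3 + w^4*8 + 10*w^2 + 5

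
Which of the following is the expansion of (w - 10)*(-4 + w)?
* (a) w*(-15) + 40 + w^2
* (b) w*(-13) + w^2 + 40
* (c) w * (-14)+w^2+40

Expanding (w - 10)*(-4 + w):
= w * (-14)+w^2+40
c) w * (-14)+w^2+40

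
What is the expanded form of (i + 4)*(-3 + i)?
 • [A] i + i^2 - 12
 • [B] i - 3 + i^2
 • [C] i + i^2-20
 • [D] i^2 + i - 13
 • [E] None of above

Expanding (i + 4)*(-3 + i):
= i + i^2 - 12
A) i + i^2 - 12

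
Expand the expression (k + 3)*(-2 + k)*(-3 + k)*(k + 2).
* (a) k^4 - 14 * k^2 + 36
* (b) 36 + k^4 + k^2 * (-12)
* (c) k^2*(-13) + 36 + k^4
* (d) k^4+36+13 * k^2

Expanding (k + 3)*(-2 + k)*(-3 + k)*(k + 2):
= k^2*(-13) + 36 + k^4
c) k^2*(-13) + 36 + k^4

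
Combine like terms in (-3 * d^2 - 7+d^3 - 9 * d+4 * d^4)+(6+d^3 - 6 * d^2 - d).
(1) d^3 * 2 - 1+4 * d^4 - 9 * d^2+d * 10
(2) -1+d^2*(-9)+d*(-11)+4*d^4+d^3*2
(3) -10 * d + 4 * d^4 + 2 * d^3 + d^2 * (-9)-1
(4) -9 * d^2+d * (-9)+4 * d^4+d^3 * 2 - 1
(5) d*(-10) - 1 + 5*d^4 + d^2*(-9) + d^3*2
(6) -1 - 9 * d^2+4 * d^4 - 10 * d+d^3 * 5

Adding the polynomials and combining like terms:
(-3*d^2 - 7 + d^3 - 9*d + 4*d^4) + (6 + d^3 - 6*d^2 - d)
= -10 * d + 4 * d^4 + 2 * d^3 + d^2 * (-9)-1
3) -10 * d + 4 * d^4 + 2 * d^3 + d^2 * (-9)-1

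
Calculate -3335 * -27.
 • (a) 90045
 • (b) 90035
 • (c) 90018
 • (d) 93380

-3335 * -27 = 90045
a) 90045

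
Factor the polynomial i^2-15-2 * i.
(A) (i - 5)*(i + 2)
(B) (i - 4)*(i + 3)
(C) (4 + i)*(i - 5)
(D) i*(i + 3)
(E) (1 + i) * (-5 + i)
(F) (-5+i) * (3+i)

We need to factor i^2-15-2 * i.
The factored form is (-5+i) * (3+i).
F) (-5+i) * (3+i)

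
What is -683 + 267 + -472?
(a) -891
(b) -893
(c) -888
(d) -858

First: -683 + 267 = -416
Then: -416 + -472 = -888
c) -888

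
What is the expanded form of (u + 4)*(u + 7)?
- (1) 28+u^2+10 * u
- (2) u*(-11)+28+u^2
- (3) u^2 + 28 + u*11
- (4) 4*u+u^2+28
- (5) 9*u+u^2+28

Expanding (u + 4)*(u + 7):
= u^2 + 28 + u*11
3) u^2 + 28 + u*11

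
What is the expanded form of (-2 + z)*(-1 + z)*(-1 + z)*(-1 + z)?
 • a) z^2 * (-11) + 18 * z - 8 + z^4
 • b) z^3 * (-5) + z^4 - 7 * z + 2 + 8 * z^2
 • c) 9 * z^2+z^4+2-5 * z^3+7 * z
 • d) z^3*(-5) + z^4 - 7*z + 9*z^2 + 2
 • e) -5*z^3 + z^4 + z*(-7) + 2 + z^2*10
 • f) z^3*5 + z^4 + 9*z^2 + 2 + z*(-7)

Expanding (-2 + z)*(-1 + z)*(-1 + z)*(-1 + z):
= z^3*(-5) + z^4 - 7*z + 9*z^2 + 2
d) z^3*(-5) + z^4 - 7*z + 9*z^2 + 2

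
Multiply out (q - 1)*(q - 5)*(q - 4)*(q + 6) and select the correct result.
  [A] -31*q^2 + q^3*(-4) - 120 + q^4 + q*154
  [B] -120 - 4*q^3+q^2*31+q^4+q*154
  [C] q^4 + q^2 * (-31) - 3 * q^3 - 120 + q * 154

Expanding (q - 1)*(q - 5)*(q - 4)*(q + 6):
= -31*q^2 + q^3*(-4) - 120 + q^4 + q*154
A) -31*q^2 + q^3*(-4) - 120 + q^4 + q*154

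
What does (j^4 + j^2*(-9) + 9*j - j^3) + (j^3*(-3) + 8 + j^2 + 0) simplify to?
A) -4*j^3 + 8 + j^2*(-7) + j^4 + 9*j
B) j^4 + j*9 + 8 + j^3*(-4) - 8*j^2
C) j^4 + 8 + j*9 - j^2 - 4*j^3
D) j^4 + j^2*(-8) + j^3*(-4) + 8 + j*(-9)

Adding the polynomials and combining like terms:
(j^4 + j^2*(-9) + 9*j - j^3) + (j^3*(-3) + 8 + j^2 + 0)
= j^4 + j*9 + 8 + j^3*(-4) - 8*j^2
B) j^4 + j*9 + 8 + j^3*(-4) - 8*j^2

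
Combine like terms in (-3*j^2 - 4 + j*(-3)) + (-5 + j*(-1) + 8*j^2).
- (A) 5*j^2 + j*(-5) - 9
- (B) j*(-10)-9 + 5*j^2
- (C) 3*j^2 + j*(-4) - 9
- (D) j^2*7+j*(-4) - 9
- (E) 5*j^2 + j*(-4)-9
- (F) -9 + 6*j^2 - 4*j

Adding the polynomials and combining like terms:
(-3*j^2 - 4 + j*(-3)) + (-5 + j*(-1) + 8*j^2)
= 5*j^2 + j*(-4)-9
E) 5*j^2 + j*(-4)-9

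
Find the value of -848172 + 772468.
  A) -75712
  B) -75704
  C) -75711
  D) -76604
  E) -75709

-848172 + 772468 = -75704
B) -75704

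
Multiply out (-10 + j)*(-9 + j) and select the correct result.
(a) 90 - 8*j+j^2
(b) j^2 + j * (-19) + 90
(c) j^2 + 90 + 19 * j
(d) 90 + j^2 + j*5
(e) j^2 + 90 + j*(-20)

Expanding (-10 + j)*(-9 + j):
= j^2 + j * (-19) + 90
b) j^2 + j * (-19) + 90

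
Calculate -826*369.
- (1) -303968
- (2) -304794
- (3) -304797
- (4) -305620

-826 * 369 = -304794
2) -304794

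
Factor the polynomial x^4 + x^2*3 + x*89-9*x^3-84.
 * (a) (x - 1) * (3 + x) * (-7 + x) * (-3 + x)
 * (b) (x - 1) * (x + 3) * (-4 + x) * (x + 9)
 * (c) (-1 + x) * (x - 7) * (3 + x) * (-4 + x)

We need to factor x^4 + x^2*3 + x*89-9*x^3-84.
The factored form is (-1 + x) * (x - 7) * (3 + x) * (-4 + x).
c) (-1 + x) * (x - 7) * (3 + x) * (-4 + x)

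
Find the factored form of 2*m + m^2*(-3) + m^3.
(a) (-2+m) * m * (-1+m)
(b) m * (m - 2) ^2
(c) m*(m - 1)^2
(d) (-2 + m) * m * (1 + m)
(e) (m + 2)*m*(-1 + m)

We need to factor 2*m + m^2*(-3) + m^3.
The factored form is (-2+m) * m * (-1+m).
a) (-2+m) * m * (-1+m)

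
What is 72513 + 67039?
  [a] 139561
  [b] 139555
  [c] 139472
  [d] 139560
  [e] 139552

72513 + 67039 = 139552
e) 139552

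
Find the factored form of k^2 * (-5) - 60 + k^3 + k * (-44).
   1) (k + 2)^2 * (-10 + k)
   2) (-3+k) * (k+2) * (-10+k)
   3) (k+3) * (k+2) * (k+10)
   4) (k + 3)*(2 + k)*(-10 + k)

We need to factor k^2 * (-5) - 60 + k^3 + k * (-44).
The factored form is (k + 3)*(2 + k)*(-10 + k).
4) (k + 3)*(2 + k)*(-10 + k)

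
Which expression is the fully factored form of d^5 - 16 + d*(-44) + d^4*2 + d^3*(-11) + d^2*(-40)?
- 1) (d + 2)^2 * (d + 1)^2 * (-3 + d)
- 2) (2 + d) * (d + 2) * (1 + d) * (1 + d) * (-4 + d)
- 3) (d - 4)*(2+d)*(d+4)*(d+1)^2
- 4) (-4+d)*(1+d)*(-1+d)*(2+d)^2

We need to factor d^5 - 16 + d*(-44) + d^4*2 + d^3*(-11) + d^2*(-40).
The factored form is (2 + d) * (d + 2) * (1 + d) * (1 + d) * (-4 + d).
2) (2 + d) * (d + 2) * (1 + d) * (1 + d) * (-4 + d)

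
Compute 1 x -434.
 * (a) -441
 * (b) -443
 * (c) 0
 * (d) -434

1 * -434 = -434
d) -434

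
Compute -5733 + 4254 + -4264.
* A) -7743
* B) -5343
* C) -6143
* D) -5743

First: -5733 + 4254 = -1479
Then: -1479 + -4264 = -5743
D) -5743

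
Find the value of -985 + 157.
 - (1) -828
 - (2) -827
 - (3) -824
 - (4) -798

-985 + 157 = -828
1) -828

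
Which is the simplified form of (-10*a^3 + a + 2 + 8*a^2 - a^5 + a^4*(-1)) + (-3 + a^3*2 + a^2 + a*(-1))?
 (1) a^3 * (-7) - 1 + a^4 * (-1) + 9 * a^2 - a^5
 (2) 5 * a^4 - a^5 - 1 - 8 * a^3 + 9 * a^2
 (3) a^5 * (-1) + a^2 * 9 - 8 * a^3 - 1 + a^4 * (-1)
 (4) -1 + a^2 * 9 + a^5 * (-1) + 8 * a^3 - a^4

Adding the polynomials and combining like terms:
(-10*a^3 + a + 2 + 8*a^2 - a^5 + a^4*(-1)) + (-3 + a^3*2 + a^2 + a*(-1))
= a^5 * (-1) + a^2 * 9 - 8 * a^3 - 1 + a^4 * (-1)
3) a^5 * (-1) + a^2 * 9 - 8 * a^3 - 1 + a^4 * (-1)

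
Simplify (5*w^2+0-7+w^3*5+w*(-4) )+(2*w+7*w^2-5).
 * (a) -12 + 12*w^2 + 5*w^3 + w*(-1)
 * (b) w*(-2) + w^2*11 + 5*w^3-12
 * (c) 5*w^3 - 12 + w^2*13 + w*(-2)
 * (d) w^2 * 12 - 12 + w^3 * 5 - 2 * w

Adding the polynomials and combining like terms:
(5*w^2 + 0 - 7 + w^3*5 + w*(-4)) + (2*w + 7*w^2 - 5)
= w^2 * 12 - 12 + w^3 * 5 - 2 * w
d) w^2 * 12 - 12 + w^3 * 5 - 2 * w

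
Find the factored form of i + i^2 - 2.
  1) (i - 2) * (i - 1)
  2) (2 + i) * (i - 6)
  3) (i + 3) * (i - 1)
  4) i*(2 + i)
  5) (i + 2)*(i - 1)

We need to factor i + i^2 - 2.
The factored form is (i + 2)*(i - 1).
5) (i + 2)*(i - 1)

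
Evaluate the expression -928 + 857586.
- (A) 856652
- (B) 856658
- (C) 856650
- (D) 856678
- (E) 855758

-928 + 857586 = 856658
B) 856658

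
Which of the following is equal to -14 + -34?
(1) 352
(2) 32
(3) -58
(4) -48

-14 + -34 = -48
4) -48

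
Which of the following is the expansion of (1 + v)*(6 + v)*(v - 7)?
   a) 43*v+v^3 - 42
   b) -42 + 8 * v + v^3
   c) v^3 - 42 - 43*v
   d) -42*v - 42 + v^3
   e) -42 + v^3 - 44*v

Expanding (1 + v)*(6 + v)*(v - 7):
= v^3 - 42 - 43*v
c) v^3 - 42 - 43*v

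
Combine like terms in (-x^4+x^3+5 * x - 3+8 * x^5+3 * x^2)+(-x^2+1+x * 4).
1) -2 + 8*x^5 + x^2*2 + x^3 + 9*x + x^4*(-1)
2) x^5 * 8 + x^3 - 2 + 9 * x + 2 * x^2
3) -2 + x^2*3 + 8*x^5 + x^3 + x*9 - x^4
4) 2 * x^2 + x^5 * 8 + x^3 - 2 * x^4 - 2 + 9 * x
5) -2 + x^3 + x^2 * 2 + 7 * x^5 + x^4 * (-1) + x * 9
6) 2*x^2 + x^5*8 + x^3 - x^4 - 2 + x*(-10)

Adding the polynomials and combining like terms:
(-x^4 + x^3 + 5*x - 3 + 8*x^5 + 3*x^2) + (-x^2 + 1 + x*4)
= -2 + 8*x^5 + x^2*2 + x^3 + 9*x + x^4*(-1)
1) -2 + 8*x^5 + x^2*2 + x^3 + 9*x + x^4*(-1)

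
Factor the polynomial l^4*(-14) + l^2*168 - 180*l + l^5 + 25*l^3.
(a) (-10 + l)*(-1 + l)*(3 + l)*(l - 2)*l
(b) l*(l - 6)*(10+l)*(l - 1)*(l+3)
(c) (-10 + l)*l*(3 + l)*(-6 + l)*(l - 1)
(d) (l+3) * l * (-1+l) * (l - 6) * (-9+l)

We need to factor l^4*(-14) + l^2*168 - 180*l + l^5 + 25*l^3.
The factored form is (-10 + l)*l*(3 + l)*(-6 + l)*(l - 1).
c) (-10 + l)*l*(3 + l)*(-6 + l)*(l - 1)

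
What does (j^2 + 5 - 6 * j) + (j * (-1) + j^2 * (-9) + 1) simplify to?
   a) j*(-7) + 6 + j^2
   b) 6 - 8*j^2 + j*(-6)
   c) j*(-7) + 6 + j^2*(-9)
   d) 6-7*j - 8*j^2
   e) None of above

Adding the polynomials and combining like terms:
(j^2 + 5 - 6*j) + (j*(-1) + j^2*(-9) + 1)
= 6-7*j - 8*j^2
d) 6-7*j - 8*j^2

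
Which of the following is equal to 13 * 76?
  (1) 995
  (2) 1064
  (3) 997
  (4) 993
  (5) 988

13 * 76 = 988
5) 988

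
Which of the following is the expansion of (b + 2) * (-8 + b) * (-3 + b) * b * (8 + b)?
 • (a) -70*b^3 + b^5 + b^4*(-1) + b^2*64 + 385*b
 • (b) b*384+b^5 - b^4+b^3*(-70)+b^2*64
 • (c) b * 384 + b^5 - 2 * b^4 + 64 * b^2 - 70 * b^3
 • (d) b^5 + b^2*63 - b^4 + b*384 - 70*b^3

Expanding (b + 2) * (-8 + b) * (-3 + b) * b * (8 + b):
= b*384+b^5 - b^4+b^3*(-70)+b^2*64
b) b*384+b^5 - b^4+b^3*(-70)+b^2*64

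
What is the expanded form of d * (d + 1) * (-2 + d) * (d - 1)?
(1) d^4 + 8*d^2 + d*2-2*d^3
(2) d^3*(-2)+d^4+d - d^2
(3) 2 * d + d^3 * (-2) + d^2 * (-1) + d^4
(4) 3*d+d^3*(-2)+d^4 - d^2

Expanding d * (d + 1) * (-2 + d) * (d - 1):
= 2 * d + d^3 * (-2) + d^2 * (-1) + d^4
3) 2 * d + d^3 * (-2) + d^2 * (-1) + d^4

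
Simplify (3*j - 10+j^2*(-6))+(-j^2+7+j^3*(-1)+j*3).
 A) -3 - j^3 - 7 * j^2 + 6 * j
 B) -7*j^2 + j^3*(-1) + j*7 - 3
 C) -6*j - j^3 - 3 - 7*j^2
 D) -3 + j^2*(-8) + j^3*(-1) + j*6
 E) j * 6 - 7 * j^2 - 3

Adding the polynomials and combining like terms:
(3*j - 10 + j^2*(-6)) + (-j^2 + 7 + j^3*(-1) + j*3)
= -3 - j^3 - 7 * j^2 + 6 * j
A) -3 - j^3 - 7 * j^2 + 6 * j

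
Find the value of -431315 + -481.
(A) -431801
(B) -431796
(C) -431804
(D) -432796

-431315 + -481 = -431796
B) -431796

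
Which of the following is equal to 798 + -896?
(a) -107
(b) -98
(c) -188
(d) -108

798 + -896 = -98
b) -98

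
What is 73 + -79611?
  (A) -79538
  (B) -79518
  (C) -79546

73 + -79611 = -79538
A) -79538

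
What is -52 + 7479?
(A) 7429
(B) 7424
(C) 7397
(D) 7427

-52 + 7479 = 7427
D) 7427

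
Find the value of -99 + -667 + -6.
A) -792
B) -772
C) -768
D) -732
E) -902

First: -99 + -667 = -766
Then: -766 + -6 = -772
B) -772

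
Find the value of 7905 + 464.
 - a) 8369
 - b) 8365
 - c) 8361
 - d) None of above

7905 + 464 = 8369
a) 8369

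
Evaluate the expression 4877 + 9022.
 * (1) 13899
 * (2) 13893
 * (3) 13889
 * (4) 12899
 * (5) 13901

4877 + 9022 = 13899
1) 13899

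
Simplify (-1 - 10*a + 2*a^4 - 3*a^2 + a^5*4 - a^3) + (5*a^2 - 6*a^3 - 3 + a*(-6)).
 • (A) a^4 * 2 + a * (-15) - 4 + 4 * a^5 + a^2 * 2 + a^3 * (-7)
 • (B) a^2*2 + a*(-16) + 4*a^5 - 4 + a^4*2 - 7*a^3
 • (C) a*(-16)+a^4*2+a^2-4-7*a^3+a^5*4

Adding the polynomials and combining like terms:
(-1 - 10*a + 2*a^4 - 3*a^2 + a^5*4 - a^3) + (5*a^2 - 6*a^3 - 3 + a*(-6))
= a^2*2 + a*(-16) + 4*a^5 - 4 + a^4*2 - 7*a^3
B) a^2*2 + a*(-16) + 4*a^5 - 4 + a^4*2 - 7*a^3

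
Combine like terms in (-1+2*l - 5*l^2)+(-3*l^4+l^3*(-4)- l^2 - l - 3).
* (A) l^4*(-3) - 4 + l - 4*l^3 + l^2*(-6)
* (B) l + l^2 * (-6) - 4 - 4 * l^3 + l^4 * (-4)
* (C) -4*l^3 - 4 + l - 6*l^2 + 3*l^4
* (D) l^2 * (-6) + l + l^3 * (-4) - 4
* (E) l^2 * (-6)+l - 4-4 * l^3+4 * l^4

Adding the polynomials and combining like terms:
(-1 + 2*l - 5*l^2) + (-3*l^4 + l^3*(-4) - l^2 - l - 3)
= l^4*(-3) - 4 + l - 4*l^3 + l^2*(-6)
A) l^4*(-3) - 4 + l - 4*l^3 + l^2*(-6)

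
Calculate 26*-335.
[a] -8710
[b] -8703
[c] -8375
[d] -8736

26 * -335 = -8710
a) -8710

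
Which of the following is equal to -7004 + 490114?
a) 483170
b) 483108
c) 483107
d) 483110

-7004 + 490114 = 483110
d) 483110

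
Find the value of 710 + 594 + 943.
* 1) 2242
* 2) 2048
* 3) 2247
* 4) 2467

First: 710 + 594 = 1304
Then: 1304 + 943 = 2247
3) 2247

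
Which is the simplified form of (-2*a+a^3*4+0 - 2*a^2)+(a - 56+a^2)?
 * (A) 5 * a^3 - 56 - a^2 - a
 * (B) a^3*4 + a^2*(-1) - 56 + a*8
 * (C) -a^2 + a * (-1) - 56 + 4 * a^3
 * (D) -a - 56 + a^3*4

Adding the polynomials and combining like terms:
(-2*a + a^3*4 + 0 - 2*a^2) + (a - 56 + a^2)
= -a^2 + a * (-1) - 56 + 4 * a^3
C) -a^2 + a * (-1) - 56 + 4 * a^3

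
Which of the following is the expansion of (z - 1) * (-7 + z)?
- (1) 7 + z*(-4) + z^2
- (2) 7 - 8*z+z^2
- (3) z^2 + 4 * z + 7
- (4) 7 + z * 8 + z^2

Expanding (z - 1) * (-7 + z):
= 7 - 8*z+z^2
2) 7 - 8*z+z^2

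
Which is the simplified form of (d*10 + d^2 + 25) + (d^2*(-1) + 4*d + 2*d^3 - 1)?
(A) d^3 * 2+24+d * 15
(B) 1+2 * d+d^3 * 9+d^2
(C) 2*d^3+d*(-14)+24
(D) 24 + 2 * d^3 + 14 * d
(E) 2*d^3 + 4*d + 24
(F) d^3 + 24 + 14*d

Adding the polynomials and combining like terms:
(d*10 + d^2 + 25) + (d^2*(-1) + 4*d + 2*d^3 - 1)
= 24 + 2 * d^3 + 14 * d
D) 24 + 2 * d^3 + 14 * d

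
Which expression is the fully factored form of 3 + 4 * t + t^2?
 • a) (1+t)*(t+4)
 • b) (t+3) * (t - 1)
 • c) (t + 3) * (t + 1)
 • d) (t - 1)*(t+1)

We need to factor 3 + 4 * t + t^2.
The factored form is (t + 3) * (t + 1).
c) (t + 3) * (t + 1)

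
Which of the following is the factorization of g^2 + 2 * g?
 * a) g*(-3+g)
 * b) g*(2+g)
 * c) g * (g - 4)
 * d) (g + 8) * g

We need to factor g^2 + 2 * g.
The factored form is g*(2+g).
b) g*(2+g)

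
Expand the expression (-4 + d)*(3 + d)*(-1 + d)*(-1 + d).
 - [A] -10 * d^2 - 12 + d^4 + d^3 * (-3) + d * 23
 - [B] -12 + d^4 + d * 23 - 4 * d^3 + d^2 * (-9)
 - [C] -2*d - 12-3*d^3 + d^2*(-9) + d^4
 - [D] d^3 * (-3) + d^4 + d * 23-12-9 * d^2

Expanding (-4 + d)*(3 + d)*(-1 + d)*(-1 + d):
= d^3 * (-3) + d^4 + d * 23-12-9 * d^2
D) d^3 * (-3) + d^4 + d * 23-12-9 * d^2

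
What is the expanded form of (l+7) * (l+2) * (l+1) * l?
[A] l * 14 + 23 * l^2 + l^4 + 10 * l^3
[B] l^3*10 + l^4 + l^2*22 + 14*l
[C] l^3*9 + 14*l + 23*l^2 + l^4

Expanding (l+7) * (l+2) * (l+1) * l:
= l * 14 + 23 * l^2 + l^4 + 10 * l^3
A) l * 14 + 23 * l^2 + l^4 + 10 * l^3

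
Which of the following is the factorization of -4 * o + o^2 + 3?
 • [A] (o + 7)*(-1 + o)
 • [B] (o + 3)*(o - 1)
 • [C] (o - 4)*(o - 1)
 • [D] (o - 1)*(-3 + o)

We need to factor -4 * o + o^2 + 3.
The factored form is (o - 1)*(-3 + o).
D) (o - 1)*(-3 + o)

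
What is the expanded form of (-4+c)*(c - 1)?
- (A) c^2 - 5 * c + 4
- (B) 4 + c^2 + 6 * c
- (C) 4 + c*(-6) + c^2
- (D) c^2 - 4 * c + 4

Expanding (-4+c)*(c - 1):
= c^2 - 5 * c + 4
A) c^2 - 5 * c + 4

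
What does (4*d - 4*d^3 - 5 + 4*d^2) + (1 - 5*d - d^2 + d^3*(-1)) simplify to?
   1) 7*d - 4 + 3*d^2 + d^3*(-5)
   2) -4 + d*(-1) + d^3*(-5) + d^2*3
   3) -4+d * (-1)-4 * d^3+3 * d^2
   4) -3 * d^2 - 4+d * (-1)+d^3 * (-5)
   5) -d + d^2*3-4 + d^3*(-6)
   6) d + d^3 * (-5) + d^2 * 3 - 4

Adding the polynomials and combining like terms:
(4*d - 4*d^3 - 5 + 4*d^2) + (1 - 5*d - d^2 + d^3*(-1))
= -4 + d*(-1) + d^3*(-5) + d^2*3
2) -4 + d*(-1) + d^3*(-5) + d^2*3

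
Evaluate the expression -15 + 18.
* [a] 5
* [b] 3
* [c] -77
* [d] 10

-15 + 18 = 3
b) 3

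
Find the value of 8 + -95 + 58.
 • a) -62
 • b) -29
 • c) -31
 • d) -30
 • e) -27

First: 8 + -95 = -87
Then: -87 + 58 = -29
b) -29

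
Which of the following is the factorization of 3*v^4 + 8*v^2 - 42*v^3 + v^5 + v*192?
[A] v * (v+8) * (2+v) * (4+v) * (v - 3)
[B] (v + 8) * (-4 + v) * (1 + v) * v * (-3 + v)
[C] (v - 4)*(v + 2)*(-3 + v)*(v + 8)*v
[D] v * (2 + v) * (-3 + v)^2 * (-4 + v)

We need to factor 3*v^4 + 8*v^2 - 42*v^3 + v^5 + v*192.
The factored form is (v - 4)*(v + 2)*(-3 + v)*(v + 8)*v.
C) (v - 4)*(v + 2)*(-3 + v)*(v + 8)*v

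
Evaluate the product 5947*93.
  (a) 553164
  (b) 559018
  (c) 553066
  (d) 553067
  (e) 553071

5947 * 93 = 553071
e) 553071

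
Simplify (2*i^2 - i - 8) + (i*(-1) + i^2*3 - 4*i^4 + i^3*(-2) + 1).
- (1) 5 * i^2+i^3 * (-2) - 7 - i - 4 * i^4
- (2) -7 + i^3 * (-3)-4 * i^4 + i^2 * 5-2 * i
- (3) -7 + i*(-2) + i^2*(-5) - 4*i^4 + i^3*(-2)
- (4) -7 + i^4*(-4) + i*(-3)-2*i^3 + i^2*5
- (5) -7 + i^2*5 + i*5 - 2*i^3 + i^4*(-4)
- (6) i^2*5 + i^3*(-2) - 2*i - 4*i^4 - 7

Adding the polynomials and combining like terms:
(2*i^2 - i - 8) + (i*(-1) + i^2*3 - 4*i^4 + i^3*(-2) + 1)
= i^2*5 + i^3*(-2) - 2*i - 4*i^4 - 7
6) i^2*5 + i^3*(-2) - 2*i - 4*i^4 - 7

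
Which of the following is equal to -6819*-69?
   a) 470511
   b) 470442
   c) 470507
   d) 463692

-6819 * -69 = 470511
a) 470511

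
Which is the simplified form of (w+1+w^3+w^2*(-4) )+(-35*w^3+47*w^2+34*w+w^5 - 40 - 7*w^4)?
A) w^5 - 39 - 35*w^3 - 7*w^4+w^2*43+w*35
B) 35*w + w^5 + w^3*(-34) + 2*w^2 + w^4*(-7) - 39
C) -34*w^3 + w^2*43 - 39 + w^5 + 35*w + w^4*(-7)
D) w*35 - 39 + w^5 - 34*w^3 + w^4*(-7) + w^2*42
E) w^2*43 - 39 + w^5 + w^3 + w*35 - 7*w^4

Adding the polynomials and combining like terms:
(w + 1 + w^3 + w^2*(-4)) + (-35*w^3 + 47*w^2 + 34*w + w^5 - 40 - 7*w^4)
= -34*w^3 + w^2*43 - 39 + w^5 + 35*w + w^4*(-7)
C) -34*w^3 + w^2*43 - 39 + w^5 + 35*w + w^4*(-7)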